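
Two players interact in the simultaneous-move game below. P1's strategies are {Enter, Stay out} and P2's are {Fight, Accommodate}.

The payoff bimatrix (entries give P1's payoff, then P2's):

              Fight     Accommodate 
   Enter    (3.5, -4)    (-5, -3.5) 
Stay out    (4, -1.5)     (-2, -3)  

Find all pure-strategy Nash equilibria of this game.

(Enter, Fight): P1 prefers Stay out (4 > 3.5); P2 prefers Accommodate (-3.5 > -4) — not an equilibrium.
(Enter, Accommodate): P1 prefers Stay out (-2 > -5) — not an equilibrium.
(Stay out, Fight): P1 gets 4 ≥ 3.5 from Enter, and P2 gets -1.5 ≥ -3 from Accommodate — Nash equilibrium.
(Stay out, Accommodate): P2 prefers Fight (-1.5 > -3) — not an equilibrium.

(Stay out, Fight)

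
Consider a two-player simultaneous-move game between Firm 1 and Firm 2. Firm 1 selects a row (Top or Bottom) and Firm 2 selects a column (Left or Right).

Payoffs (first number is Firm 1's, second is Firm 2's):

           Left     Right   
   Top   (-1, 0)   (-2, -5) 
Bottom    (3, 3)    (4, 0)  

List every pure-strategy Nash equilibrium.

(Top, Left): Firm 1 prefers Bottom (3 > -1) — not an equilibrium.
(Top, Right): Firm 1 prefers Bottom (4 > -2); Firm 2 prefers Left (0 > -5) — not an equilibrium.
(Bottom, Left): Firm 1 gets 3 ≥ -1 from Top, and Firm 2 gets 3 ≥ 0 from Right — Nash equilibrium.
(Bottom, Right): Firm 2 prefers Left (3 > 0) — not an equilibrium.

(Bottom, Left)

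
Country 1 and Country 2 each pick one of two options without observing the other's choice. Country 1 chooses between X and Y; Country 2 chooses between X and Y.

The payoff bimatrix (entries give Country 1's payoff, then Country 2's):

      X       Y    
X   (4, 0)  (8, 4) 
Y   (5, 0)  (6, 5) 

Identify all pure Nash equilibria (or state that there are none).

(X, X): Country 1 prefers Y (5 > 4); Country 2 prefers Y (4 > 0) — not an equilibrium.
(X, Y): Country 1 gets 8 ≥ 6 from Y, and Country 2 gets 4 ≥ 0 from X — Nash equilibrium.
(Y, X): Country 2 prefers Y (5 > 0) — not an equilibrium.
(Y, Y): Country 1 prefers X (8 > 6) — not an equilibrium.

(X, Y)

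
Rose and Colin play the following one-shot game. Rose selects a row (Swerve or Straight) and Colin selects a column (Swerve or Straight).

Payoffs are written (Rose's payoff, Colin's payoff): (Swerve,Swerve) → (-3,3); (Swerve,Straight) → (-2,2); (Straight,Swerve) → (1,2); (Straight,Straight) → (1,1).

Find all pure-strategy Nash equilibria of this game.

(Straight, Swerve)

(Swerve, Swerve): Rose prefers Straight (1 > -3) — not an equilibrium.
(Swerve, Straight): Rose prefers Straight (1 > -2); Colin prefers Swerve (3 > 2) — not an equilibrium.
(Straight, Swerve): Rose gets 1 ≥ -3 from Swerve, and Colin gets 2 ≥ 1 from Straight — Nash equilibrium.
(Straight, Straight): Colin prefers Swerve (2 > 1) — not an equilibrium.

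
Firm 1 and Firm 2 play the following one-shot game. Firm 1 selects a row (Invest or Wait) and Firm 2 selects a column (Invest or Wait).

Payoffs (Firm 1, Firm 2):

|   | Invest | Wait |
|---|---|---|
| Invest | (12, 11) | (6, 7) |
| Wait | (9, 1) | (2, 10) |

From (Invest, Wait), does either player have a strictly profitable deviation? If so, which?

Firm 2

Firm 1 at (Invest, Wait) earns 6; deviating to Wait yields 2 — not better.
Firm 2 earns 7; deviating to Invest yields 11 — a strict improvement.
Only Firm 2 has a strictly profitable deviation.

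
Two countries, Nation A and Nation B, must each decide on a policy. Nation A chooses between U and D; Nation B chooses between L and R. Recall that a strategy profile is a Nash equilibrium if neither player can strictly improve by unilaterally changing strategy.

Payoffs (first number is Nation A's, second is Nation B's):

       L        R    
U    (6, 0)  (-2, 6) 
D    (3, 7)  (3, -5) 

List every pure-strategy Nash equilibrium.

(U, L): Nation B prefers R (6 > 0) — not an equilibrium.
(U, R): Nation A prefers D (3 > -2) — not an equilibrium.
(D, L): Nation A prefers U (6 > 3) — not an equilibrium.
(D, R): Nation B prefers L (7 > -5) — not an equilibrium.

none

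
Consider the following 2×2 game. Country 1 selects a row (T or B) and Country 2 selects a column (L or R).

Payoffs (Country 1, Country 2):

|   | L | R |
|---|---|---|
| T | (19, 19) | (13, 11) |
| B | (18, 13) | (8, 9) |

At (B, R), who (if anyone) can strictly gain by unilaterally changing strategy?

Country 1 at (B, R) earns 8; deviating to T yields 13 — a strict improvement.
Country 2 earns 9; deviating to L yields 13 — a strict improvement.
Both Country 1 and Country 2 have strictly profitable deviations.

Both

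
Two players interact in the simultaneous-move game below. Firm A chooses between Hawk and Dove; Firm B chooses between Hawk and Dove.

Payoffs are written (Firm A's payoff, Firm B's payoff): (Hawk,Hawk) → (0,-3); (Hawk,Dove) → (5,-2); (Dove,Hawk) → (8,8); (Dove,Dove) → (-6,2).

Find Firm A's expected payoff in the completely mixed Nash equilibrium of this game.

40/19

First find y, the probability Firm B plays Hawk, from Firm A's indifference between Hawk and Dove: 5(1−y) = 8y − 6(1−y), giving y = 11/19.
Since Firm A is indifferent in equilibrium, Firm A's expected payoff equals the payoff from either row against (11/19, 8/19). Using Hawk: 5(8/19) = 40/19.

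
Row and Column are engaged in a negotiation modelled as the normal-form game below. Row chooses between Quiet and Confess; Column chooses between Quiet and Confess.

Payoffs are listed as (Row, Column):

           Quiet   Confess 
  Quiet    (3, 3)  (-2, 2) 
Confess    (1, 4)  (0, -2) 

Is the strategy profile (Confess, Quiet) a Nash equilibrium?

No

At (Confess, Quiet), Row earns 1; switching to Quiet would give 3, so Row would deviate.
Column earns 4; switching to Confess would give -2, so Column has no profitable deviation.
Since at least one player can profitably deviate, this is not a Nash equilibrium.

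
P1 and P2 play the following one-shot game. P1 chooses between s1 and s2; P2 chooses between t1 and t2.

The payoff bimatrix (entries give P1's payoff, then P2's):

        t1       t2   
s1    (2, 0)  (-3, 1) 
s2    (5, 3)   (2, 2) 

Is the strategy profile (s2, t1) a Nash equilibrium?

At (s2, t1), P1 earns 5; switching to s1 would give 2, so P1 has no profitable deviation.
P2 earns 3; switching to t2 would give 2, so P2 has no profitable deviation.
Neither player can gain by a unilateral deviation, so this profile is a Nash equilibrium.

Yes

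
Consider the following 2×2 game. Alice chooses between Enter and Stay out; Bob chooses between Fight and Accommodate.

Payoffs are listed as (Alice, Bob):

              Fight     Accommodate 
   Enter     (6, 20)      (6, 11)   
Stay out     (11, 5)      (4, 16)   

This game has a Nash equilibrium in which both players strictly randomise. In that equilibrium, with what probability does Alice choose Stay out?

Let r be the probability that Alice plays Enter. In a completely mixed equilibrium, Bob must be indifferent between Fight and Accommodate.
Bob's expected payoff from Fight is 20r + 5(1−r); from Accommodate it is 11r + 16(1−r).
Setting these equal: 15r + 5 = −5r + 16, so r = 11/20.
Therefore Alice plays Stay out with probability 1 − 11/20 = 9/20.

9/20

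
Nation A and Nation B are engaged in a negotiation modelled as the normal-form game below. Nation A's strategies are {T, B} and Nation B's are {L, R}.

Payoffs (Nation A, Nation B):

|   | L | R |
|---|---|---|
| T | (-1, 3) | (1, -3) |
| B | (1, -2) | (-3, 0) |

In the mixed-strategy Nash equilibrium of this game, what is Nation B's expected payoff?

-3/4

First find x, the probability Nation A plays T, from Nation B's indifference between L and R: 3x − 2(1−x) = −3x, giving x = 1/4.
Since Nation B is indifferent in equilibrium, Nation B's expected payoff equals the payoff from either column against (1/4, 3/4). Using L: 3(1/4) − 2(3/4) = -3/4.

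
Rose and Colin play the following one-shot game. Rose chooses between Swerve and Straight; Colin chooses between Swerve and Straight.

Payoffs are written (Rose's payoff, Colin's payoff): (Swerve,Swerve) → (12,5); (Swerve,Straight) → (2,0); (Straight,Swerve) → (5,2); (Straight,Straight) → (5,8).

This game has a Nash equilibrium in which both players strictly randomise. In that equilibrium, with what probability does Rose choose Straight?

Let p be the probability that Rose plays Swerve. In a completely mixed equilibrium, Colin must be indifferent between Swerve and Straight.
Colin's expected payoff from Swerve is 5p + 2(1−p); from Straight it is 8(1−p).
Setting these equal: 3p + 2 = −8p + 8, so p = 6/11.
Therefore Rose plays Straight with probability 1 − 6/11 = 5/11.

5/11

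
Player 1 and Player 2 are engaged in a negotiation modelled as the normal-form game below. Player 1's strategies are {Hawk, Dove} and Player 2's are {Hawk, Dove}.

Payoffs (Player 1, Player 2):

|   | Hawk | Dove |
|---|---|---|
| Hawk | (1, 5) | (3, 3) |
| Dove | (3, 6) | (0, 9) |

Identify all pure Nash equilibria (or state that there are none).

(Hawk, Hawk): Player 1 prefers Dove (3 > 1) — not an equilibrium.
(Hawk, Dove): Player 2 prefers Hawk (5 > 3) — not an equilibrium.
(Dove, Hawk): Player 2 prefers Dove (9 > 6) — not an equilibrium.
(Dove, Dove): Player 1 prefers Hawk (3 > 0) — not an equilibrium.

none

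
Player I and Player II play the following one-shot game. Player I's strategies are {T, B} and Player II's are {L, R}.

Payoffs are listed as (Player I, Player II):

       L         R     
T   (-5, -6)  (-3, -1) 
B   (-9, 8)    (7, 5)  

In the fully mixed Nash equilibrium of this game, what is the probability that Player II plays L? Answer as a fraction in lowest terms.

5/7

Let y be the probability that Player II plays L. In a completely mixed equilibrium, Player I must be indifferent between T and B.
Player I's expected payoff from T is −5y − 3(1−y); from B it is −9y + 7(1−y).
Setting these equal: −2y − 3 = −16y + 7, so y = 5/7.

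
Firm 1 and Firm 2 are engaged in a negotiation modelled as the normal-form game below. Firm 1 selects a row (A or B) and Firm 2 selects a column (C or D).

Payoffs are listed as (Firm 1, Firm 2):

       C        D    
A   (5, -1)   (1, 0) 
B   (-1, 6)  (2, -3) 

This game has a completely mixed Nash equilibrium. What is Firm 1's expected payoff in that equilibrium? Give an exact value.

11/7

First find q, the probability Firm 2 plays C, from Firm 1's indifference between A and B: 5q + (1−q) = −q + 2(1−q), giving q = 1/7.
Since Firm 1 is indifferent in equilibrium, Firm 1's expected payoff equals the payoff from either row against (1/7, 6/7). Using A: 5(1/7) + (6/7) = 11/7.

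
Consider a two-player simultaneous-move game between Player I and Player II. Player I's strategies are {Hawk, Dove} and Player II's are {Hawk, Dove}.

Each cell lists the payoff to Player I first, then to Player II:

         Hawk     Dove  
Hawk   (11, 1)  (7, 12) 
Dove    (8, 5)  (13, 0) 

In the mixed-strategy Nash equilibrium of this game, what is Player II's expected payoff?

First find p, the probability Player I plays Hawk, from Player II's indifference between Hawk and Dove: p + 5(1−p) = 12p, giving p = 5/16.
Since Player II is indifferent in equilibrium, Player II's expected payoff equals the payoff from either column against (5/16, 11/16). Using Hawk: (5/16) + 5(11/16) = 15/4.

15/4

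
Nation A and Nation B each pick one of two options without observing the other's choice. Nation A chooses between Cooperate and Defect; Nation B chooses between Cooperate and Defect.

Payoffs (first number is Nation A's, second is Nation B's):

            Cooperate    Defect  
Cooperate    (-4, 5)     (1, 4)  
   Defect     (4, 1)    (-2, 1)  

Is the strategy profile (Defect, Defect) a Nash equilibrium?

At (Defect, Defect), Nation A earns -2; switching to Cooperate would give 1, so Nation A would deviate.
Nation B earns 1; switching to Cooperate would give 1, so Nation B has no profitable deviation.
Since at least one player can profitably deviate, this is not a Nash equilibrium.

No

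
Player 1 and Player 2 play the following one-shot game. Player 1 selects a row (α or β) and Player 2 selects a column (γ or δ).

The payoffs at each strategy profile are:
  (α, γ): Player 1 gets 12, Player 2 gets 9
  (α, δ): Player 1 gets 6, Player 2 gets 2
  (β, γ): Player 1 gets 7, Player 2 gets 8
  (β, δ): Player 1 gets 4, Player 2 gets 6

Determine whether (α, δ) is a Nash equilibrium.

At (α, δ), Player 1 earns 6; switching to β would give 4, so Player 1 has no profitable deviation.
Player 2 earns 2; switching to γ would give 9, so Player 2 would deviate.
Since at least one player can profitably deviate, this is not a Nash equilibrium.

No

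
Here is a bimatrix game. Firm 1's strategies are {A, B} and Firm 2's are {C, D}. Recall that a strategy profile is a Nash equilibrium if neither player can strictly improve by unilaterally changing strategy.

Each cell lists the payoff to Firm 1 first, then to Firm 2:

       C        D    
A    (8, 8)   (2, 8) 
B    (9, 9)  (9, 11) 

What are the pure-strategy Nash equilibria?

(A, C): Firm 1 prefers B (9 > 8) — not an equilibrium.
(A, D): Firm 1 prefers B (9 > 2) — not an equilibrium.
(B, C): Firm 2 prefers D (11 > 9) — not an equilibrium.
(B, D): Firm 1 gets 9 ≥ 2 from A, and Firm 2 gets 11 ≥ 9 from C — Nash equilibrium.

(B, D)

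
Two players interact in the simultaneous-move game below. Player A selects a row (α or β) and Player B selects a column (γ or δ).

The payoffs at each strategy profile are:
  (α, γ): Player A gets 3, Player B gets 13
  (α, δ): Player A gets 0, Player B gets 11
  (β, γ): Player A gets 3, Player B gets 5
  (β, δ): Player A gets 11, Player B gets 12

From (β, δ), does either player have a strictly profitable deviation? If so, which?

Neither

Player A at (β, δ) earns 11; deviating to α yields 0 — not better.
Player B earns 12; deviating to γ yields 5 — not better.
Neither player can strictly improve; the profile is a Nash equilibrium.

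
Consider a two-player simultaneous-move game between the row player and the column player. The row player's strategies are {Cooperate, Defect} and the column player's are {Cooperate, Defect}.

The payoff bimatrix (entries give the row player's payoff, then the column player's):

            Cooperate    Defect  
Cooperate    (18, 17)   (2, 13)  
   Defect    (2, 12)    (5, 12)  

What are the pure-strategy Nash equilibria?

(Cooperate, Cooperate): the row player gets 18 ≥ 2 from Defect, and the column player gets 17 ≥ 13 from Defect — Nash equilibrium.
(Cooperate, Defect): the row player prefers Defect (5 > 2); the column player prefers Cooperate (17 > 13) — not an equilibrium.
(Defect, Cooperate): the row player prefers Cooperate (18 > 2) — not an equilibrium.
(Defect, Defect): the row player gets 5 ≥ 2 from Cooperate, and the column player gets 12 ≥ 12 from Cooperate — Nash equilibrium.

(Cooperate, Cooperate) and (Defect, Defect)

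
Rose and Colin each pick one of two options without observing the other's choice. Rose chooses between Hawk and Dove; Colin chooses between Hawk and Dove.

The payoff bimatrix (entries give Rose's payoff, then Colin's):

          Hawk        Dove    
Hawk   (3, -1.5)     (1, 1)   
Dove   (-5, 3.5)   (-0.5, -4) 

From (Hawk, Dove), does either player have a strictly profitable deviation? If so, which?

Neither

Rose at (Hawk, Dove) earns 1; deviating to Dove yields -0.5 — not better.
Colin earns 1; deviating to Hawk yields -1.5 — not better.
Neither player can strictly improve; the profile is a Nash equilibrium.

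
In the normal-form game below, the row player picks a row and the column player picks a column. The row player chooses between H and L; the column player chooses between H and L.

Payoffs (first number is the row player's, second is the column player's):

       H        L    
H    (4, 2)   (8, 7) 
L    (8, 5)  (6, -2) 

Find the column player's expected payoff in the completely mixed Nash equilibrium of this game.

13/4

First find p, the probability the row player plays H, from the column player's indifference between H and L: 2p + 5(1−p) = 7p − 2(1−p), giving p = 7/12.
Since the column player is indifferent in equilibrium, the column player's expected payoff equals the payoff from either column against (7/12, 5/12). Using H: 2(7/12) + 5(5/12) = 13/4.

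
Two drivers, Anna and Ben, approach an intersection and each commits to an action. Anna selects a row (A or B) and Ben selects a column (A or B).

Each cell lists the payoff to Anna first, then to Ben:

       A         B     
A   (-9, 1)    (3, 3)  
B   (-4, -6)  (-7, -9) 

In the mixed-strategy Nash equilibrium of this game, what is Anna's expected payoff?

First find y, the probability Ben plays A, from Anna's indifference between A and B: −9y + 3(1−y) = −4y − 7(1−y), giving y = 2/3.
Since Anna is indifferent in equilibrium, Anna's expected payoff equals the payoff from either row against (2/3, 1/3). Using A: −9(2/3) + 3(1/3) = -5.

-5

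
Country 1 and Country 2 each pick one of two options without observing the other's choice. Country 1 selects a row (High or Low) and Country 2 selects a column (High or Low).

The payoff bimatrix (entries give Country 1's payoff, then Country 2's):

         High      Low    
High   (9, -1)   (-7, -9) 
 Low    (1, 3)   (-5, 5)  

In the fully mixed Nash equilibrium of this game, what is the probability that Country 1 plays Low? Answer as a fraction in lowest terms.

4/5

Let p be the probability that Country 1 plays High. In a completely mixed equilibrium, Country 2 must be indifferent between High and Low.
Country 2's expected payoff from High is −p + 3(1−p); from Low it is −9p + 5(1−p).
Setting these equal: −4p + 3 = −14p + 5, so p = 1/5.
Therefore Country 1 plays Low with probability 1 − 1/5 = 4/5.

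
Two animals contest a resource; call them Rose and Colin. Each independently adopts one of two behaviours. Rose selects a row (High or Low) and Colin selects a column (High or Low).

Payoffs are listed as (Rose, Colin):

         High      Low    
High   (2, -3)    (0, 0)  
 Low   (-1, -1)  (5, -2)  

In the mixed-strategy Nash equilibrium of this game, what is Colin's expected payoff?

-3/2

First find x, the probability Rose plays High, from Colin's indifference between High and Low: −3x − (1−x) = −2(1−x), giving x = 1/4.
Since Colin is indifferent in equilibrium, Colin's expected payoff equals the payoff from either column against (1/4, 3/4). Using High: −3(1/4) − (3/4) = -3/2.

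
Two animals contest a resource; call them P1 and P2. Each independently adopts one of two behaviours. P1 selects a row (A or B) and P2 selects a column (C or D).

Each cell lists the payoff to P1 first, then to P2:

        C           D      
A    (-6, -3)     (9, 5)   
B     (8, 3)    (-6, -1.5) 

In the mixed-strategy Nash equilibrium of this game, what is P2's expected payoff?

First find x, the probability P1 plays A, from P2's indifference between C and D: −3x + 3(1−x) = 5x − 1.5(1−x), giving x = 9/25.
Since P2 is indifferent in equilibrium, P2's expected payoff equals the payoff from either column against (9/25, 16/25). Using C: −3(9/25) + 3(16/25) = 21/25.

21/25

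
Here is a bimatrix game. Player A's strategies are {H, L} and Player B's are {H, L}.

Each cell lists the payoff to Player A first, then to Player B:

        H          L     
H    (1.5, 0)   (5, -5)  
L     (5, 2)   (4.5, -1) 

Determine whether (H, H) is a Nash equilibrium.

At (H, H), Player A earns 1.5; switching to L would give 5, so Player A would deviate.
Player B earns 0; switching to L would give -5, so Player B has no profitable deviation.
Since at least one player can profitably deviate, this is not a Nash equilibrium.

No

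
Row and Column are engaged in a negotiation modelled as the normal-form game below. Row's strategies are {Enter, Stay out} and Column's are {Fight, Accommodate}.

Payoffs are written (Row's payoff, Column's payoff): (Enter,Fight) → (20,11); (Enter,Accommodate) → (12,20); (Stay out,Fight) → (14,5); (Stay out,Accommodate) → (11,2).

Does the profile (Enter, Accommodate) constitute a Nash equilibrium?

Yes

At (Enter, Accommodate), Row earns 12; switching to Stay out would give 11, so Row has no profitable deviation.
Column earns 20; switching to Fight would give 11, so Column has no profitable deviation.
Neither player can gain by a unilateral deviation, so this profile is a Nash equilibrium.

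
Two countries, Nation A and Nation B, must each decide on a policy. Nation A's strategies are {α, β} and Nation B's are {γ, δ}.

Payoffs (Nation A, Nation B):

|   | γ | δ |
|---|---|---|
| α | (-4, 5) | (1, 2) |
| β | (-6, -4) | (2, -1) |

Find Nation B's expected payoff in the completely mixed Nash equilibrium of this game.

1/2

First find x, the probability Nation A plays α, from Nation B's indifference between γ and δ: 5x − 4(1−x) = 2x − (1−x), giving x = 1/2.
Since Nation B is indifferent in equilibrium, Nation B's expected payoff equals the payoff from either column against (1/2, 1/2). Using γ: 5(1/2) − 4(1/2) = 1/2.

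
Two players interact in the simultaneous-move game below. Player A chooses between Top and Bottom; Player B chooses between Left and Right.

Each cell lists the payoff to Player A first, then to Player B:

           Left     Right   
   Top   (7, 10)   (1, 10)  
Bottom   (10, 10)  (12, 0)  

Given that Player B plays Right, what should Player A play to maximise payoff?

Bottom

Against Right, Player A earns 1 from Top and 12 from Bottom.
So Bottom is the best response.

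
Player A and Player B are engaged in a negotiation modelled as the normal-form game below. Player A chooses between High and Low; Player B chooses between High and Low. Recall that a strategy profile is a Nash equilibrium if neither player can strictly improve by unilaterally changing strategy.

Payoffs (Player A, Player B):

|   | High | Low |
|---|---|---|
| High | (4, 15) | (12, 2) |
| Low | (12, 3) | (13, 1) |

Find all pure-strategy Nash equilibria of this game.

(Low, High)

(High, High): Player A prefers Low (12 > 4) — not an equilibrium.
(High, Low): Player A prefers Low (13 > 12); Player B prefers High (15 > 2) — not an equilibrium.
(Low, High): Player A gets 12 ≥ 4 from High, and Player B gets 3 ≥ 1 from Low — Nash equilibrium.
(Low, Low): Player B prefers High (3 > 1) — not an equilibrium.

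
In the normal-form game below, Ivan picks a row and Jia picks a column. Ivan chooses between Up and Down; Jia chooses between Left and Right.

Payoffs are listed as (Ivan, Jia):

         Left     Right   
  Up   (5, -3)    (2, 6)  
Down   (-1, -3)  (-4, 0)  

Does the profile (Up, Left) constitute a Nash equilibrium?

No

At (Up, Left), Ivan earns 5; switching to Down would give -1, so Ivan has no profitable deviation.
Jia earns -3; switching to Right would give 6, so Jia would deviate.
Since at least one player can profitably deviate, this is not a Nash equilibrium.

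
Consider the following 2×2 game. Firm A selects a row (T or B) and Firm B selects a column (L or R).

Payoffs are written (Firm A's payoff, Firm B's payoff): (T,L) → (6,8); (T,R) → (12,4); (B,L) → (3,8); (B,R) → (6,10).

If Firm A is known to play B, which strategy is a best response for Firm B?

Against B, Firm B earns 8 from L and 10 from R.
So R is the best response.

R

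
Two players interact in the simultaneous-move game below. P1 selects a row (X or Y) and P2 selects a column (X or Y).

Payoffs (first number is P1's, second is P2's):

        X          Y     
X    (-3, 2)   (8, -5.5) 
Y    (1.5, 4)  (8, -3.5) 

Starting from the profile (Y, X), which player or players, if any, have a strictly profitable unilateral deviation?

P1 at (Y, X) earns 1.5; deviating to X yields -3 — not better.
P2 earns 4; deviating to Y yields -3.5 — not better.
Neither player can strictly improve; the profile is a Nash equilibrium.

Neither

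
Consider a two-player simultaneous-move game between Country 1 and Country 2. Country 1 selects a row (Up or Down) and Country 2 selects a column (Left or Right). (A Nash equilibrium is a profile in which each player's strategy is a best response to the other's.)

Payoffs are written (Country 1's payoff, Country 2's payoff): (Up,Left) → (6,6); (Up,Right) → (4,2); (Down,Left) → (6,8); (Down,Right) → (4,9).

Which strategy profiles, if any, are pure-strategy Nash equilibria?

(Up, Left) and (Down, Right)

(Up, Left): Country 1 gets 6 ≥ 6 from Down, and Country 2 gets 6 ≥ 2 from Right — Nash equilibrium.
(Up, Right): Country 2 prefers Left (6 > 2) — not an equilibrium.
(Down, Left): Country 2 prefers Right (9 > 8) — not an equilibrium.
(Down, Right): Country 1 gets 4 ≥ 4 from Up, and Country 2 gets 9 ≥ 8 from Left — Nash equilibrium.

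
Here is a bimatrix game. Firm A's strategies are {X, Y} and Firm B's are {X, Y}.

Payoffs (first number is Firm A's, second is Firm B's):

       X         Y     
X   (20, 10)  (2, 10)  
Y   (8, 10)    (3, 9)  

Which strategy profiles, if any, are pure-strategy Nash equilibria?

(X, X): Firm A gets 20 ≥ 8 from Y, and Firm B gets 10 ≥ 10 from Y — Nash equilibrium.
(X, Y): Firm A prefers Y (3 > 2) — not an equilibrium.
(Y, X): Firm A prefers X (20 > 8) — not an equilibrium.
(Y, Y): Firm B prefers X (10 > 9) — not an equilibrium.

(X, X)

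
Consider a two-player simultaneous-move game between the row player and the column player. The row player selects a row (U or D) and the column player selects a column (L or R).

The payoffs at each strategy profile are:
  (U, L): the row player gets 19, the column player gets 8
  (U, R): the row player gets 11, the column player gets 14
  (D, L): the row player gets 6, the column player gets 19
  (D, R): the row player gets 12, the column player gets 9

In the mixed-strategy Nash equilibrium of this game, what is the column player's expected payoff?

First find x, the probability the row player plays U, from the column player's indifference between L and R: 8x + 19(1−x) = 14x + 9(1−x), giving x = 5/8.
Since the column player is indifferent in equilibrium, the column player's expected payoff equals the payoff from either column against (5/8, 3/8). Using L: 8(5/8) + 19(3/8) = 97/8.

97/8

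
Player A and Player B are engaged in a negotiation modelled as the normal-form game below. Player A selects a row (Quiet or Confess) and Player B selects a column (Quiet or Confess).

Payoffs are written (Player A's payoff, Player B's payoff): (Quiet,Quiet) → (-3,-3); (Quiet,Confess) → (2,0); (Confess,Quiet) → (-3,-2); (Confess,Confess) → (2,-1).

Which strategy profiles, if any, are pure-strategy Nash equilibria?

(Quiet, Quiet): Player B prefers Confess (0 > -3) — not an equilibrium.
(Quiet, Confess): Player A gets 2 ≥ 2 from Confess, and Player B gets 0 ≥ -3 from Quiet — Nash equilibrium.
(Confess, Quiet): Player B prefers Confess (-1 > -2) — not an equilibrium.
(Confess, Confess): Player A gets 2 ≥ 2 from Quiet, and Player B gets -1 ≥ -2 from Quiet — Nash equilibrium.

(Quiet, Confess) and (Confess, Confess)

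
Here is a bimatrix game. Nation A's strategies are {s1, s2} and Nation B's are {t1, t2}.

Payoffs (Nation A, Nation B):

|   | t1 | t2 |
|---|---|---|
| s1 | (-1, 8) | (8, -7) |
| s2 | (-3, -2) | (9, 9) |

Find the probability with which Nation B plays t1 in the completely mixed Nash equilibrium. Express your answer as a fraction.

1/3

Let q be the probability that Nation B plays t1. In a completely mixed equilibrium, Nation A must be indifferent between s1 and s2.
Nation A's expected payoff from s1 is −q + 8(1−q); from s2 it is −3q + 9(1−q).
Setting these equal: −9q + 8 = −12q + 9, so q = 1/3.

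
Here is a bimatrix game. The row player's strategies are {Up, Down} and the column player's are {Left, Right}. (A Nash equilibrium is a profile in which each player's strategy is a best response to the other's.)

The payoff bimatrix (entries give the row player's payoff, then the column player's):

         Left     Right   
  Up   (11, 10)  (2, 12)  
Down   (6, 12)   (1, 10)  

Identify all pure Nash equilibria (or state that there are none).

(Up, Right)

(Up, Left): the column player prefers Right (12 > 10) — not an equilibrium.
(Up, Right): the row player gets 2 ≥ 1 from Down, and the column player gets 12 ≥ 10 from Left — Nash equilibrium.
(Down, Left): the row player prefers Up (11 > 6) — not an equilibrium.
(Down, Right): the row player prefers Up (2 > 1); the column player prefers Left (12 > 10) — not an equilibrium.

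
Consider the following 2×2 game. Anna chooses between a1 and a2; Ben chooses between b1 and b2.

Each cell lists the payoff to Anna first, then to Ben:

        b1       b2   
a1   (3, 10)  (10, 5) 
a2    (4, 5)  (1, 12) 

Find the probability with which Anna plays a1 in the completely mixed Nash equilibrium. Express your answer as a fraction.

7/12

Let r be the probability that Anna plays a1. In a completely mixed equilibrium, Ben must be indifferent between b1 and b2.
Ben's expected payoff from b1 is 10r + 5(1−r); from b2 it is 5r + 12(1−r).
Setting these equal: 5r + 5 = −7r + 12, so r = 7/12.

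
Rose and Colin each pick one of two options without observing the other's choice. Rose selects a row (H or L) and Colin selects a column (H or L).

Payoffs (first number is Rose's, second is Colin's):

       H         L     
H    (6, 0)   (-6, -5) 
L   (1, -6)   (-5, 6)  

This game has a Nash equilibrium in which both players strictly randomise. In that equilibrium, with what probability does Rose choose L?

5/17

Let r be the probability that Rose plays H. In a completely mixed equilibrium, Colin must be indifferent between H and L.
Colin's expected payoff from H is −6(1−r); from L it is −5r + 6(1−r).
Setting these equal: 6r − 6 = −11r + 6, so r = 12/17.
Therefore Rose plays L with probability 1 − 12/17 = 5/17.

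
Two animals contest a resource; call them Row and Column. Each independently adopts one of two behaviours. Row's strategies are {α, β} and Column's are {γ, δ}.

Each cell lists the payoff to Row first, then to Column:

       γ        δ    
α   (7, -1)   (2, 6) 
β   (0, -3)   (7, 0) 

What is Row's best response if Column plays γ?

Against γ, Row earns 7 from α and 0 from β.
So α is the best response.

α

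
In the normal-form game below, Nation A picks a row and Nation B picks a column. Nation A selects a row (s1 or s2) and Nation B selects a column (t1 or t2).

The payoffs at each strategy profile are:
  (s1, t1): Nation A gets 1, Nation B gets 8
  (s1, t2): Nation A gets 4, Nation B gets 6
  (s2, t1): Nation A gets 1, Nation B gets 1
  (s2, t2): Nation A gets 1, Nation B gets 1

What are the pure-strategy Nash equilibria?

(s1, t1) and (s2, t1)

(s1, t1): Nation A gets 1 ≥ 1 from s2, and Nation B gets 8 ≥ 6 from t2 — Nash equilibrium.
(s1, t2): Nation B prefers t1 (8 > 6) — not an equilibrium.
(s2, t1): Nation A gets 1 ≥ 1 from s1, and Nation B gets 1 ≥ 1 from t2 — Nash equilibrium.
(s2, t2): Nation A prefers s1 (4 > 1) — not an equilibrium.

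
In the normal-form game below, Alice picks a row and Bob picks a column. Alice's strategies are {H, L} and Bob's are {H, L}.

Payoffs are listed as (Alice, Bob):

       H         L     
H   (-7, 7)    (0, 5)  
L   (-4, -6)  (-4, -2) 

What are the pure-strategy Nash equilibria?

none

(H, H): Alice prefers L (-4 > -7) — not an equilibrium.
(H, L): Bob prefers H (7 > 5) — not an equilibrium.
(L, H): Bob prefers L (-2 > -6) — not an equilibrium.
(L, L): Alice prefers H (0 > -4) — not an equilibrium.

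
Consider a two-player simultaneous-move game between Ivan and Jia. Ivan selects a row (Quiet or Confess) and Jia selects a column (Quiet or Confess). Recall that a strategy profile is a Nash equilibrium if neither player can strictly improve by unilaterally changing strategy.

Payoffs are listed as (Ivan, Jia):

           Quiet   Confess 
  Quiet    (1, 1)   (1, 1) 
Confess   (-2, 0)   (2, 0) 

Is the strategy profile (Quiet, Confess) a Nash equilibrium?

At (Quiet, Confess), Ivan earns 1; switching to Confess would give 2, so Ivan would deviate.
Jia earns 1; switching to Quiet would give 1, so Jia has no profitable deviation.
Since at least one player can profitably deviate, this is not a Nash equilibrium.

No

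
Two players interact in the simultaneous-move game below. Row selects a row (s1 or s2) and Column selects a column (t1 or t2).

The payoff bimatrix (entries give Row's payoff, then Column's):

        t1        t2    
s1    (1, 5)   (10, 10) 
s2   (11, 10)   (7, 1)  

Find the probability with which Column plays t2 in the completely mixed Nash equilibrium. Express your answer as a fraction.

Let c be the probability that Column plays t1. In a completely mixed equilibrium, Row must be indifferent between s1 and s2.
Row's expected payoff from s1 is c + 10(1−c); from s2 it is 11c + 7(1−c).
Setting these equal: −9c + 10 = 4c + 7, so c = 3/13.
Therefore Column plays t2 with probability 1 − 3/13 = 10/13.

10/13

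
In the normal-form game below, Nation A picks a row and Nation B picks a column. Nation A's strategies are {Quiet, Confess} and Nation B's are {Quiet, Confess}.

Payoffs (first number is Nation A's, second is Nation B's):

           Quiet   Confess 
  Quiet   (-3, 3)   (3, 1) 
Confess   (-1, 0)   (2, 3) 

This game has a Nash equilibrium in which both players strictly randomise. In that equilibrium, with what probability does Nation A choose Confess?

Let p be the probability that Nation A plays Quiet. In a completely mixed equilibrium, Nation B must be indifferent between Quiet and Confess.
Nation B's expected payoff from Quiet is 3p; from Confess it is p + 3(1−p).
Setting these equal: 3p = −2p + 3, so p = 3/5.
Therefore Nation A plays Confess with probability 1 − 3/5 = 2/5.

2/5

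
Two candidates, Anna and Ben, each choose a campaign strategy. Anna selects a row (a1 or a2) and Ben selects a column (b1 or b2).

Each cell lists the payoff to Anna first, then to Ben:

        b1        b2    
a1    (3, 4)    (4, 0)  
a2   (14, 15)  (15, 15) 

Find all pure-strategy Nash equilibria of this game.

(a2, b1) and (a2, b2)

(a1, b1): Anna prefers a2 (14 > 3) — not an equilibrium.
(a1, b2): Anna prefers a2 (15 > 4); Ben prefers b1 (4 > 0) — not an equilibrium.
(a2, b1): Anna gets 14 ≥ 3 from a1, and Ben gets 15 ≥ 15 from b2 — Nash equilibrium.
(a2, b2): Anna gets 15 ≥ 4 from a1, and Ben gets 15 ≥ 15 from b1 — Nash equilibrium.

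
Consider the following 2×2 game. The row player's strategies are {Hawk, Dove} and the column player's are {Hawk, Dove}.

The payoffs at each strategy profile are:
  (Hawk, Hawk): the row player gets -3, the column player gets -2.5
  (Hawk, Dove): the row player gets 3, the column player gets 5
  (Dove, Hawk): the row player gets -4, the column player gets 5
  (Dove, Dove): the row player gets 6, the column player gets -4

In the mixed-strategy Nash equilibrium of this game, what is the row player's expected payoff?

-3/2

First find q, the probability the column player plays Hawk, from the row player's indifference between Hawk and Dove: −3q + 3(1−q) = −4q + 6(1−q), giving q = 3/4.
Since the row player is indifferent in equilibrium, the row player's expected payoff equals the payoff from either row against (3/4, 1/4). Using Hawk: −3(3/4) + 3(1/4) = -3/2.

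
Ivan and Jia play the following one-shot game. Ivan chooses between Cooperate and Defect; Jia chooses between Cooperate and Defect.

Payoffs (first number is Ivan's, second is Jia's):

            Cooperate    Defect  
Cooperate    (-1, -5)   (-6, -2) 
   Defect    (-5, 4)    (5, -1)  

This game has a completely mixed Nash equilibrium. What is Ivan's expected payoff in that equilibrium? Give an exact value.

First find y, the probability Jia plays Cooperate, from Ivan's indifference between Cooperate and Defect: −y − 6(1−y) = −5y + 5(1−y), giving y = 11/15.
Since Ivan is indifferent in equilibrium, Ivan's expected payoff equals the payoff from either row against (11/15, 4/15). Using Cooperate: −(11/15) − 6(4/15) = -7/3.

-7/3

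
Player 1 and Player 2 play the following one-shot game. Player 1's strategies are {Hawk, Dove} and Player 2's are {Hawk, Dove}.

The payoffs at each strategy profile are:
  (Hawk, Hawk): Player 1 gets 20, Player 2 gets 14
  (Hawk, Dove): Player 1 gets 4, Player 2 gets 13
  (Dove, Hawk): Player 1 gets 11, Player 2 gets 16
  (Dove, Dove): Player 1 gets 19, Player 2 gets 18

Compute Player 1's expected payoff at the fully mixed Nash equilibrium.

First find y, the probability Player 2 plays Hawk, from Player 1's indifference between Hawk and Dove: 20y + 4(1−y) = 11y + 19(1−y), giving y = 5/8.
Since Player 1 is indifferent in equilibrium, Player 1's expected payoff equals the payoff from either row against (5/8, 3/8). Using Hawk: 20(5/8) + 4(3/8) = 14.

14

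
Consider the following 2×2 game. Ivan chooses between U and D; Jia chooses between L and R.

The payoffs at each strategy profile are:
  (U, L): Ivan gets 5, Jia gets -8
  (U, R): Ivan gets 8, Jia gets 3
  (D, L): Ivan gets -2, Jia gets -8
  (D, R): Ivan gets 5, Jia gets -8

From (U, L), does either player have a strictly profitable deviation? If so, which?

Ivan at (U, L) earns 5; deviating to D yields -2 — not better.
Jia earns -8; deviating to R yields 3 — a strict improvement.
Only Jia has a strictly profitable deviation.

Jia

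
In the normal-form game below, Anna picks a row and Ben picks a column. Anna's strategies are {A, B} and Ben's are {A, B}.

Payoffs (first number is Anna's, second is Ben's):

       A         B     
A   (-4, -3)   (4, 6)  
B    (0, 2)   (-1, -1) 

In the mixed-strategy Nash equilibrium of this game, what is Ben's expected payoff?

First find x, the probability Anna plays A, from Ben's indifference between A and B: −3x + 2(1−x) = 6x − (1−x), giving x = 1/4.
Since Ben is indifferent in equilibrium, Ben's expected payoff equals the payoff from either column against (1/4, 3/4). Using A: −3(1/4) + 2(3/4) = 3/4.

3/4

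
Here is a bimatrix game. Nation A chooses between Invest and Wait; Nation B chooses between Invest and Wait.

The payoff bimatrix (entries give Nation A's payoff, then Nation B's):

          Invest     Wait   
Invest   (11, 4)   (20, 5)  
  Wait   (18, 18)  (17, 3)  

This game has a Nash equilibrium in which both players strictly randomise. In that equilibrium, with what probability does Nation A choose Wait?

1/16

Let r be the probability that Nation A plays Invest. In a completely mixed equilibrium, Nation B must be indifferent between Invest and Wait.
Nation B's expected payoff from Invest is 4r + 18(1−r); from Wait it is 5r + 3(1−r).
Setting these equal: −14r + 18 = 2r + 3, so r = 15/16.
Therefore Nation A plays Wait with probability 1 − 15/16 = 1/16.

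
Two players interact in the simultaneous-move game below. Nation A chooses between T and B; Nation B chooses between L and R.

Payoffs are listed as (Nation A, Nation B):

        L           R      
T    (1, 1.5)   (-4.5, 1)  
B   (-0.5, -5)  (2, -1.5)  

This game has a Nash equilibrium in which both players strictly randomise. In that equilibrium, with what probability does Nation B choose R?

3/16

Let y be the probability that Nation B plays L. In a completely mixed equilibrium, Nation A must be indifferent between T and B.
Nation A's expected payoff from T is y − 4.5(1−y); from B it is −0.5y + 2(1−y).
Setting these equal: 5.5y − 4.5 = −2.5y + 2, so y = 13/16.
Therefore Nation B plays R with probability 1 − 13/16 = 3/16.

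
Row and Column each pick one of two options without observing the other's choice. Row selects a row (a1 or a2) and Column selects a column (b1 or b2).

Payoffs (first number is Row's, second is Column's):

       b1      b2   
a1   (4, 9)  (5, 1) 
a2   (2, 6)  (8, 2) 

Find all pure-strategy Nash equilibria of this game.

(a1, b1)

(a1, b1): Row gets 4 ≥ 2 from a2, and Column gets 9 ≥ 1 from b2 — Nash equilibrium.
(a1, b2): Row prefers a2 (8 > 5); Column prefers b1 (9 > 1) — not an equilibrium.
(a2, b1): Row prefers a1 (4 > 2) — not an equilibrium.
(a2, b2): Column prefers b1 (6 > 2) — not an equilibrium.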